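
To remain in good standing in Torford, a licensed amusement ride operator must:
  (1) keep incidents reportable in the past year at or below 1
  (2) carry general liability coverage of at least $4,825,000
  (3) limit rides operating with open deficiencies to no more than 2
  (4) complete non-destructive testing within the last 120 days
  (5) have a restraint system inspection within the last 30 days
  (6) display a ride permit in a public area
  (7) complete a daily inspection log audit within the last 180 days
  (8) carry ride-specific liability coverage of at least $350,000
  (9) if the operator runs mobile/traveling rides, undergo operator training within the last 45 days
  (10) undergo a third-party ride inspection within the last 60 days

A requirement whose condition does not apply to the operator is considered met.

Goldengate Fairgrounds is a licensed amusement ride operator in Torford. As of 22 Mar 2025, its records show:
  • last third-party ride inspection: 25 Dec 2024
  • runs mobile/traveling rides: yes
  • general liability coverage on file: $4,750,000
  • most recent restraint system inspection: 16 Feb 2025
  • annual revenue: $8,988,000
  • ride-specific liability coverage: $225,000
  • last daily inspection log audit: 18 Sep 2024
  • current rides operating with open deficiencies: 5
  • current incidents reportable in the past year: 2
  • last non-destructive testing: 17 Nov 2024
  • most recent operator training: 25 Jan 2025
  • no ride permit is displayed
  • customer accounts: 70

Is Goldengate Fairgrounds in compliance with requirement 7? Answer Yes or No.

7. daily inspection log audit 185 days ago vs limit 180 → not met

No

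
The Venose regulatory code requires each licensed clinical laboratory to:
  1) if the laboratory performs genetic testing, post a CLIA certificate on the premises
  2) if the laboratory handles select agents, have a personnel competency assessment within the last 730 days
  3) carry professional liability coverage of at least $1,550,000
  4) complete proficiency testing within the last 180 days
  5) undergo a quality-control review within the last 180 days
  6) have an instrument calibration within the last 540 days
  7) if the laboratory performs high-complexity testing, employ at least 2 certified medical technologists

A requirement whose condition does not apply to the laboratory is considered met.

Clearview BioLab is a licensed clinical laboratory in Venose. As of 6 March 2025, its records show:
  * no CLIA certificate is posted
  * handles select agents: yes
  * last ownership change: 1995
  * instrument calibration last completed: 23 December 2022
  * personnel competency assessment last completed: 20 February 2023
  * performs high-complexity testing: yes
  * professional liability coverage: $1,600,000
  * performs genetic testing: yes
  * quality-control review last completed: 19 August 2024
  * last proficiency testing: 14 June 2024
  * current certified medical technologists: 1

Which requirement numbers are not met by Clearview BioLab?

1, 2, 4, 5, 6, 7

1. condition 'performs genetic testing' holds; CLIA certificate absent → not met
2. condition 'handles select agents' holds; personnel competency assessment 745 days ago vs limit 730 → not met
3. professional liability coverage $1,600,000 ≥ $1,550,000 → met
4. proficiency testing 265 days ago vs limit 180 → not met
5. quality-control review 199 days ago vs limit 180 → not met
6. instrument calibration 804 days ago vs limit 540 → not met
7. condition 'performs high-complexity testing' holds; certified medical technologists 1 < 2 → not met
Not met: 1, 2, 4, 5, 6, 7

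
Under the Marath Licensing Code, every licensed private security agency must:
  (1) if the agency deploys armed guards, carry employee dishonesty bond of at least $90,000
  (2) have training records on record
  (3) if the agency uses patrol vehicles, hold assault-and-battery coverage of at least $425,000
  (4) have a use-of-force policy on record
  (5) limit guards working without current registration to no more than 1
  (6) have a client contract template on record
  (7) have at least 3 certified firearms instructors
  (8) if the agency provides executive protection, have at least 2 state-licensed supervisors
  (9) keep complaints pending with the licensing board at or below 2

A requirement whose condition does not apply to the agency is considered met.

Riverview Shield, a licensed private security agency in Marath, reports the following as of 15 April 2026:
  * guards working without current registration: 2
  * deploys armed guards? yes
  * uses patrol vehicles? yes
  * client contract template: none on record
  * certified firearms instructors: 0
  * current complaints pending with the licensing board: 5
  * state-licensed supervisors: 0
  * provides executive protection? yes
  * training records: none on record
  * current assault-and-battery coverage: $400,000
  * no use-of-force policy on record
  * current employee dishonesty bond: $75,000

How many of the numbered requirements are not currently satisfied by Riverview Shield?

1. condition 'deploys armed guards' holds; employee dishonesty bond $75,000 < $90,000 → not met
2. training records absent → not met
3. condition 'uses patrol vehicles' holds; assault-and-battery coverage $400,000 < $425,000 → not met
4. use-of-force policy absent → not met
5. guards working without current registration 2 > 1 → not met
6. client contract template absent → not met
7. certified firearms instructors 0 < 3 → not met
8. condition 'provides executive protection' holds; state-licensed supervisors 0 < 2 → not met
9. complaints pending with the licensing board 5 > 2 → not met
Not met: 9 of 9

9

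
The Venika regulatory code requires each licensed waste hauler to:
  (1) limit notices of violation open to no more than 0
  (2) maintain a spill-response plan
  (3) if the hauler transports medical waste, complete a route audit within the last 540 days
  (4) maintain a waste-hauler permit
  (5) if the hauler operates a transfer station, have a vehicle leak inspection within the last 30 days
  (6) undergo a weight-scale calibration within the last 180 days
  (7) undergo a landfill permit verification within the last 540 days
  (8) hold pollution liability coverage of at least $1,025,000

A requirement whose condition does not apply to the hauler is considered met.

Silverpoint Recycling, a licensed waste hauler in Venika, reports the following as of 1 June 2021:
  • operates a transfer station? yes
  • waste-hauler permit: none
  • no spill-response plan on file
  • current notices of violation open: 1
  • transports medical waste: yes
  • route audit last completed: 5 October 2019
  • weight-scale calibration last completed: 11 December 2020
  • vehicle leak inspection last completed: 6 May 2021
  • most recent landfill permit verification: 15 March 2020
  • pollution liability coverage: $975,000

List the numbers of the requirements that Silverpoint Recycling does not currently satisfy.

1. notices of violation open 1 > 0 → not met
2. spill-response plan absent → not met
3. condition 'transports medical waste' holds; route audit 605 days ago vs limit 540 → not met
4. waste-hauler permit absent → not met
5. condition 'operates a transfer station' holds; vehicle leak inspection 26 days ago vs limit 30 → met
6. weight-scale calibration 172 days ago vs limit 180 → met
7. landfill permit verification 443 days ago vs limit 540 → met
8. pollution liability coverage $975,000 < $1,025,000 → not met
Not met: 1, 2, 3, 4, 8

1, 2, 3, 4, 8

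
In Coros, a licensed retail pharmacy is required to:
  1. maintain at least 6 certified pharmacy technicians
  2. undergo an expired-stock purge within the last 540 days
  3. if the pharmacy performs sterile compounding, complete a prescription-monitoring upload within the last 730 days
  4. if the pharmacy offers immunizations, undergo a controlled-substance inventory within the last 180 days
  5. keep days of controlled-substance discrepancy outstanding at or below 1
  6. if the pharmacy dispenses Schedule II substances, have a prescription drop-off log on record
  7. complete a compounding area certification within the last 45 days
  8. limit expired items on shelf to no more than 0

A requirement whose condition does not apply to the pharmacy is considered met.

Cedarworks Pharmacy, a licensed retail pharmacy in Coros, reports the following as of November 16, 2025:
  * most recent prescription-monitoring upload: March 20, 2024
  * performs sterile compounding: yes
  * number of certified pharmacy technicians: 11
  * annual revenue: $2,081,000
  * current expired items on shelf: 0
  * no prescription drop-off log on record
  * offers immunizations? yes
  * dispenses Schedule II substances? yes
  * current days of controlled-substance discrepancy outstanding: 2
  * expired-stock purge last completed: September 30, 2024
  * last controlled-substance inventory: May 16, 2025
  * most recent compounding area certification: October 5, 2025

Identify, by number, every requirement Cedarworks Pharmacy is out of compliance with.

4, 5, 6

1. certified pharmacy technicians 11 ≥ 6 → met
2. expired-stock purge 412 days ago vs limit 540 → met
3. condition 'performs sterile compounding' holds; prescription-monitoring upload 606 days ago vs limit 730 → met
4. condition 'offers immunizations' holds; controlled-substance inventory 184 days ago vs limit 180 → not met
5. days of controlled-substance discrepancy outstanding 2 > 1 → not met
6. condition 'dispenses Schedule II substances' holds; prescription drop-off log absent → not met
7. compounding area certification 42 days ago vs limit 45 → met
8. expired items on shelf 0 ≤ 0 → met
Not met: 4, 5, 6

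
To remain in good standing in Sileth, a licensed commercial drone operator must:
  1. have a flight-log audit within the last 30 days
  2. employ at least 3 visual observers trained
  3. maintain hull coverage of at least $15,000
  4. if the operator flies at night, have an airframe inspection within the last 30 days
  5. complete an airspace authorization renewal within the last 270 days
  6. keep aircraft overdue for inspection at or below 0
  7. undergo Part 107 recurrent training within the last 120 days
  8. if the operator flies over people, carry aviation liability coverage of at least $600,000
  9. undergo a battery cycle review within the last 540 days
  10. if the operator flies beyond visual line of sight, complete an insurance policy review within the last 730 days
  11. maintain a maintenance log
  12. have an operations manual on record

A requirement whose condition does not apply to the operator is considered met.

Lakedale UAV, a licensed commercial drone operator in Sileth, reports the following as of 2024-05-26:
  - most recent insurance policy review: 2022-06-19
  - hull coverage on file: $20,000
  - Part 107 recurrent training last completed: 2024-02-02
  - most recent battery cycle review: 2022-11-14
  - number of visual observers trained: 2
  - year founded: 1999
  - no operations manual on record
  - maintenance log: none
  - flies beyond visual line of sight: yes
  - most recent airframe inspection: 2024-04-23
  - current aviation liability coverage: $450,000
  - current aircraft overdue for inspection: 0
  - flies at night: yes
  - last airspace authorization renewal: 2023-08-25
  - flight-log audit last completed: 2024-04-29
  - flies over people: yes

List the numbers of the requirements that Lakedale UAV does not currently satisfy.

2, 4, 5, 8, 9, 11, 12

1. flight-log audit 27 days ago vs limit 30 → met
2. visual observers trained 2 < 3 → not met
3. hull coverage $20,000 ≥ $15,000 → met
4. condition 'flies at night' holds; airframe inspection 33 days ago vs limit 30 → not met
5. airspace authorization renewal 275 days ago vs limit 270 → not met
6. aircraft overdue for inspection 0 ≤ 0 → met
7. Part 107 recurrent training 114 days ago vs limit 120 → met
8. condition 'flies over people' holds; aviation liability coverage $450,000 < $600,000 → not met
9. battery cycle review 559 days ago vs limit 540 → not met
10. condition 'flies beyond visual line of sight' holds; insurance policy review 707 days ago vs limit 730 → met
11. maintenance log absent → not met
12. operations manual absent → not met
Not met: 2, 4, 5, 8, 9, 11, 12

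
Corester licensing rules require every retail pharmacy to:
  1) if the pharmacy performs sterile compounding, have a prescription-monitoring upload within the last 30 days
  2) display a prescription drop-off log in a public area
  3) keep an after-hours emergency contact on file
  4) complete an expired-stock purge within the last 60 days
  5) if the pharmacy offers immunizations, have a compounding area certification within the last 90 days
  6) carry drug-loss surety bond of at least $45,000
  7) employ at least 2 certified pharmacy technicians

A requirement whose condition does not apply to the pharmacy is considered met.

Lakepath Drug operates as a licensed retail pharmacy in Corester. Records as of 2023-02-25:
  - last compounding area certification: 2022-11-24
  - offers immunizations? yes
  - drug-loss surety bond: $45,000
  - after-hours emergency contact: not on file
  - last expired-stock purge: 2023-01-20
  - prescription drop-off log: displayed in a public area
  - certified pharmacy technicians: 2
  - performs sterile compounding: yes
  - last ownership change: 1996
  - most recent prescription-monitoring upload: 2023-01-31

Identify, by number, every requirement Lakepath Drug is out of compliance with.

3, 5

1. condition 'performs sterile compounding' holds; prescription-monitoring upload 25 days ago vs limit 30 → met
2. prescription drop-off log present → met
3. after-hours emergency contact absent → not met
4. expired-stock purge 36 days ago vs limit 60 → met
5. condition 'offers immunizations' holds; compounding area certification 93 days ago vs limit 90 → not met
6. drug-loss surety bond $45,000 ≥ $45,000 → met
7. certified pharmacy technicians 2 ≥ 2 → met
Not met: 3, 5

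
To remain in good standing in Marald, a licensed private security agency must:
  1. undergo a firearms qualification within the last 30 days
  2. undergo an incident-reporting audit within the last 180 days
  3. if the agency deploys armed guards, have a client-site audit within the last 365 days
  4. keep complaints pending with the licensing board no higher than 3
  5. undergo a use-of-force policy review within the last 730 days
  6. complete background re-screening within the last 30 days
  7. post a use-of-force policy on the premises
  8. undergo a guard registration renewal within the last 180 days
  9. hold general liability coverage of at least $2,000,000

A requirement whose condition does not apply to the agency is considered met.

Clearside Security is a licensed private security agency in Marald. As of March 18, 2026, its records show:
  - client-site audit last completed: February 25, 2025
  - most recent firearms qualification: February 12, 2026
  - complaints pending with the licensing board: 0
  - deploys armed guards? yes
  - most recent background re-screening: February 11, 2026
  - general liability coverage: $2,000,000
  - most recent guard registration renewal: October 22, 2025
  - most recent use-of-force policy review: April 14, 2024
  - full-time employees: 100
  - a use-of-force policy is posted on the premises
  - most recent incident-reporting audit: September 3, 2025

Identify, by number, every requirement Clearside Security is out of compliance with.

1, 2, 3, 6

1. firearms qualification 34 days ago vs limit 30 → not met
2. incident-reporting audit 196 days ago vs limit 180 → not met
3. condition 'deploys armed guards' holds; client-site audit 386 days ago vs limit 365 → not met
4. complaints pending with the licensing board 0 ≤ 3 → met
5. use-of-force policy review 703 days ago vs limit 730 → met
6. background re-screening 35 days ago vs limit 30 → not met
7. use-of-force policy present → met
8. guard registration renewal 147 days ago vs limit 180 → met
9. general liability coverage $2,000,000 ≥ $2,000,000 → met
Not met: 1, 2, 3, 6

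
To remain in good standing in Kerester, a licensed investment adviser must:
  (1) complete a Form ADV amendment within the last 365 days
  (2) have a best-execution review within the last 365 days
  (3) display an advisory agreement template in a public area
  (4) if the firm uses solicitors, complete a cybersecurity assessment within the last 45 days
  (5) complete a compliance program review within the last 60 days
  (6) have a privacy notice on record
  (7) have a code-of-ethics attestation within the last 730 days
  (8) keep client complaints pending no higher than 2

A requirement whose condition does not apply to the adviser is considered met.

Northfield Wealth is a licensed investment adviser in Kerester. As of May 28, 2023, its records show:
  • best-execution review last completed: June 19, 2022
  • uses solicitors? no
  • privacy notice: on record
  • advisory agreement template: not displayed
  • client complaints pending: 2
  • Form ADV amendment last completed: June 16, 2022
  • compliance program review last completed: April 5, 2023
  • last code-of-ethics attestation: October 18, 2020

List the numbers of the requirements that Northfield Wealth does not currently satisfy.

1. Form ADV amendment 346 days ago vs limit 365 → met
2. best-execution review 343 days ago vs limit 365 → met
3. advisory agreement template absent → not met
4. condition 'uses solicitors' does not hold → requirement n/a → met
5. compliance program review 53 days ago vs limit 60 → met
6. privacy notice present → met
7. code-of-ethics attestation 952 days ago vs limit 730 → not met
8. client complaints pending 2 ≤ 2 → met
Not met: 3, 7

3, 7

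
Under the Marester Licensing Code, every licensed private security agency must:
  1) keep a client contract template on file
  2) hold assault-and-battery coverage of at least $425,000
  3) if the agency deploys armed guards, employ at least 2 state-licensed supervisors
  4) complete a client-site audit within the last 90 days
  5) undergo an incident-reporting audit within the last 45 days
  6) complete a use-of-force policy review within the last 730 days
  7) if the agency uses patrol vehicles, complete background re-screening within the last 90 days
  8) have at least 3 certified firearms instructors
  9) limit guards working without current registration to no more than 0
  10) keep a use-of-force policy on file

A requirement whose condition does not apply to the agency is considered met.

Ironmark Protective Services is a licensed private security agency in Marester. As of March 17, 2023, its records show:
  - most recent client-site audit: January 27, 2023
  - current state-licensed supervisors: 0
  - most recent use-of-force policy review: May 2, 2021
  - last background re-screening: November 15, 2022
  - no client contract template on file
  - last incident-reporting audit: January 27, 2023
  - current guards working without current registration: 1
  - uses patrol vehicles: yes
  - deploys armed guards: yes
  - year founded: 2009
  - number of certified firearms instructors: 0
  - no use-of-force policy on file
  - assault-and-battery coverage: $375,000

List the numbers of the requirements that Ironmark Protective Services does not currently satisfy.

1, 2, 3, 5, 7, 8, 9, 10

1. client contract template absent → not met
2. assault-and-battery coverage $375,000 < $425,000 → not met
3. condition 'deploys armed guards' holds; state-licensed supervisors 0 < 2 → not met
4. client-site audit 49 days ago vs limit 90 → met
5. incident-reporting audit 49 days ago vs limit 45 → not met
6. use-of-force policy review 684 days ago vs limit 730 → met
7. condition 'uses patrol vehicles' holds; background re-screening 122 days ago vs limit 90 → not met
8. certified firearms instructors 0 < 3 → not met
9. guards working without current registration 1 > 0 → not met
10. use-of-force policy absent → not met
Not met: 1, 2, 3, 5, 7, 8, 9, 10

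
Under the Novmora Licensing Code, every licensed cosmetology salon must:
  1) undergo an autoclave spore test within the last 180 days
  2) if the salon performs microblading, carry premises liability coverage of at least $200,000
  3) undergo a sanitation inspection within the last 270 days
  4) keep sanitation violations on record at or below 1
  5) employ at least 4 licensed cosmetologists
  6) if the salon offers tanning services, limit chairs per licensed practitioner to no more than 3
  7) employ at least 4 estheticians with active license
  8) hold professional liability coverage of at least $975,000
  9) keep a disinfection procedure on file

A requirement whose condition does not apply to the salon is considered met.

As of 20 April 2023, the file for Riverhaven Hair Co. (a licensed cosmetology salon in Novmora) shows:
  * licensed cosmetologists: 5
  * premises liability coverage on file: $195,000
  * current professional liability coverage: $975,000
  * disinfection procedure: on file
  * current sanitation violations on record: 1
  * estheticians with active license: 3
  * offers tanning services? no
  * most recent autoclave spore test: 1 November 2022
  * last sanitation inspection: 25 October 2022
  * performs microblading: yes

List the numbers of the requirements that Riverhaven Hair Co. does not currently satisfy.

1. autoclave spore test 170 days ago vs limit 180 → met
2. condition 'performs microblading' holds; premises liability coverage $195,000 < $200,000 → not met
3. sanitation inspection 177 days ago vs limit 270 → met
4. sanitation violations on record 1 ≤ 1 → met
5. licensed cosmetologists 5 ≥ 4 → met
6. condition 'offers tanning services' does not hold → requirement n/a → met
7. estheticians with active license 3 < 4 → not met
8. professional liability coverage $975,000 ≥ $975,000 → met
9. disinfection procedure present → met
Not met: 2, 7

2, 7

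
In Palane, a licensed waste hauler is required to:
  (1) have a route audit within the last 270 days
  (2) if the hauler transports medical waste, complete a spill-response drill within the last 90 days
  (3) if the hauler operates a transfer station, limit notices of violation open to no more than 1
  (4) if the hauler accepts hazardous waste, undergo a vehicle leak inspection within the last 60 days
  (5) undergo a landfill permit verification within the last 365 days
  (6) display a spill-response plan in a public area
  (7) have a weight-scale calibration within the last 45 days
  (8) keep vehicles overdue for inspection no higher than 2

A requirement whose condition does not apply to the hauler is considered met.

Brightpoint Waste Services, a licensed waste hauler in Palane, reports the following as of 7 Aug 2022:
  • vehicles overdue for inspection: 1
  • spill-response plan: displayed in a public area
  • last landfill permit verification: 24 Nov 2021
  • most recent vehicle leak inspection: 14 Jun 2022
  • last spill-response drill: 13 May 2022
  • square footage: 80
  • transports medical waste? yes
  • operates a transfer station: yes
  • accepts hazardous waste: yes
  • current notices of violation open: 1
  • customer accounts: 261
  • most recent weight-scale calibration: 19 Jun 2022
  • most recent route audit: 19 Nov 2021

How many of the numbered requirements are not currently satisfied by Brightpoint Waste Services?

1

1. route audit 261 days ago vs limit 270 → met
2. condition 'transports medical waste' holds; spill-response drill 86 days ago vs limit 90 → met
3. condition 'operates a transfer station' holds; notices of violation open 1 ≤ 1 → met
4. condition 'accepts hazardous waste' holds; vehicle leak inspection 54 days ago vs limit 60 → met
5. landfill permit verification 256 days ago vs limit 365 → met
6. spill-response plan present → met
7. weight-scale calibration 49 days ago vs limit 45 → not met
8. vehicles overdue for inspection 1 ≤ 2 → met
Not met: 1 of 8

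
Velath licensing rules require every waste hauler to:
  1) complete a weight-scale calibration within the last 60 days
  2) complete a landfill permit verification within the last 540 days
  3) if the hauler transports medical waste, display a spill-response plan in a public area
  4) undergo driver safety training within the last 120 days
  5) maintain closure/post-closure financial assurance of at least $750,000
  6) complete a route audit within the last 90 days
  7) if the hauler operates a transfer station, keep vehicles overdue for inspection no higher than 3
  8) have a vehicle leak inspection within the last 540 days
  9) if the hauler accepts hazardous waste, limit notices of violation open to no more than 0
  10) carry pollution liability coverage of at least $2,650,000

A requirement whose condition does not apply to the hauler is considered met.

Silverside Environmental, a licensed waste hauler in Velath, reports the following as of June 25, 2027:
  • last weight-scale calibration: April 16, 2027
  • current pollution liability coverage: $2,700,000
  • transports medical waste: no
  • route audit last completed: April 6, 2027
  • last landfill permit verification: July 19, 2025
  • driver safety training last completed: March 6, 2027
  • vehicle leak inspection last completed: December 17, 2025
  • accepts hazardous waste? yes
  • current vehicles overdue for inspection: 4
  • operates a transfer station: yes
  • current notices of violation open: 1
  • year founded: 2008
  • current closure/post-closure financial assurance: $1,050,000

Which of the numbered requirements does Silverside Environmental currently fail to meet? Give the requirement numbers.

1, 2, 7, 8, 9

1. weight-scale calibration 70 days ago vs limit 60 → not met
2. landfill permit verification 706 days ago vs limit 540 → not met
3. condition 'transports medical waste' does not hold → requirement n/a → met
4. driver safety training 111 days ago vs limit 120 → met
5. closure/post-closure financial assurance $1,050,000 ≥ $750,000 → met
6. route audit 80 days ago vs limit 90 → met
7. condition 'operates a transfer station' holds; vehicles overdue for inspection 4 > 3 → not met
8. vehicle leak inspection 555 days ago vs limit 540 → not met
9. condition 'accepts hazardous waste' holds; notices of violation open 1 > 0 → not met
10. pollution liability coverage $2,700,000 ≥ $2,650,000 → met
Not met: 1, 2, 7, 8, 9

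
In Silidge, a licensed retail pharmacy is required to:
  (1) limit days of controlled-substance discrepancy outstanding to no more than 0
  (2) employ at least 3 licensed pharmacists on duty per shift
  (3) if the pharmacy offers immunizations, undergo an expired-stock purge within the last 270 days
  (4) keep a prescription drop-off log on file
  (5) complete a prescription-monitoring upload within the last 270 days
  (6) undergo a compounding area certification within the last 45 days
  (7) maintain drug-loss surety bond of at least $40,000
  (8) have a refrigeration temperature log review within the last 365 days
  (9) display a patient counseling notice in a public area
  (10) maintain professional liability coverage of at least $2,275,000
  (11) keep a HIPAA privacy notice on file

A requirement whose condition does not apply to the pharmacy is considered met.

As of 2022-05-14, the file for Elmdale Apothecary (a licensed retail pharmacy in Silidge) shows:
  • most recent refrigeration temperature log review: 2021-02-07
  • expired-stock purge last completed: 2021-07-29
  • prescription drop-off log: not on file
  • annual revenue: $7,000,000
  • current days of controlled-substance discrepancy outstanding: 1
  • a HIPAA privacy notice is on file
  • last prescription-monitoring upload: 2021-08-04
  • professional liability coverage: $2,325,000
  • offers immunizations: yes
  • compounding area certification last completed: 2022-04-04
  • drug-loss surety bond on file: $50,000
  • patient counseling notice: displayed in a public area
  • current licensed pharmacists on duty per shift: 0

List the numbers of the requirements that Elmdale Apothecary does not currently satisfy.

1. days of controlled-substance discrepancy outstanding 1 > 0 → not met
2. licensed pharmacists on duty per shift 0 < 3 → not met
3. condition 'offers immunizations' holds; expired-stock purge 289 days ago vs limit 270 → not met
4. prescription drop-off log absent → not met
5. prescription-monitoring upload 283 days ago vs limit 270 → not met
6. compounding area certification 40 days ago vs limit 45 → met
7. drug-loss surety bond $50,000 ≥ $40,000 → met
8. refrigeration temperature log review 461 days ago vs limit 365 → not met
9. patient counseling notice present → met
10. professional liability coverage $2,325,000 ≥ $2,275,000 → met
11. HIPAA privacy notice present → met
Not met: 1, 2, 3, 4, 5, 8

1, 2, 3, 4, 5, 8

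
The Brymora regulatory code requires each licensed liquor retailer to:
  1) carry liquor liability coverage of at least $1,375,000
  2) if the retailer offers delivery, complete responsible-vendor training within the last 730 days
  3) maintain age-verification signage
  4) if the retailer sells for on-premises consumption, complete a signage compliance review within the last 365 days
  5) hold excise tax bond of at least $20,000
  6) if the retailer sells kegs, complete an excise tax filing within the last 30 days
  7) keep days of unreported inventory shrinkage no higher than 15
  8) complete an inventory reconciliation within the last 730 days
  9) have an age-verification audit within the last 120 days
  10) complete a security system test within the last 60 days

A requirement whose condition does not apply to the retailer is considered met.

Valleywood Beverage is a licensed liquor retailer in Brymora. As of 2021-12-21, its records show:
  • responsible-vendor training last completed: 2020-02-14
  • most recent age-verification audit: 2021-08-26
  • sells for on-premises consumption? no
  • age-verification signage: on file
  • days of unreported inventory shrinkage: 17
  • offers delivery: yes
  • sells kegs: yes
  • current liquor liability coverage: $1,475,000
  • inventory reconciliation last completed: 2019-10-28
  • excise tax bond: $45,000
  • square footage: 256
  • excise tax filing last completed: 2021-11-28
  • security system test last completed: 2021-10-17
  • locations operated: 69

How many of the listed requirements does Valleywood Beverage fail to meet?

3

1. liquor liability coverage $1,475,000 ≥ $1,375,000 → met
2. condition 'offers delivery' holds; responsible-vendor training 676 days ago vs limit 730 → met
3. age-verification signage present → met
4. condition 'sells for on-premises consumption' does not hold → requirement n/a → met
5. excise tax bond $45,000 ≥ $20,000 → met
6. condition 'sells kegs' holds; excise tax filing 23 days ago vs limit 30 → met
7. days of unreported inventory shrinkage 17 > 15 → not met
8. inventory reconciliation 785 days ago vs limit 730 → not met
9. age-verification audit 117 days ago vs limit 120 → met
10. security system test 65 days ago vs limit 60 → not met
Not met: 3 of 10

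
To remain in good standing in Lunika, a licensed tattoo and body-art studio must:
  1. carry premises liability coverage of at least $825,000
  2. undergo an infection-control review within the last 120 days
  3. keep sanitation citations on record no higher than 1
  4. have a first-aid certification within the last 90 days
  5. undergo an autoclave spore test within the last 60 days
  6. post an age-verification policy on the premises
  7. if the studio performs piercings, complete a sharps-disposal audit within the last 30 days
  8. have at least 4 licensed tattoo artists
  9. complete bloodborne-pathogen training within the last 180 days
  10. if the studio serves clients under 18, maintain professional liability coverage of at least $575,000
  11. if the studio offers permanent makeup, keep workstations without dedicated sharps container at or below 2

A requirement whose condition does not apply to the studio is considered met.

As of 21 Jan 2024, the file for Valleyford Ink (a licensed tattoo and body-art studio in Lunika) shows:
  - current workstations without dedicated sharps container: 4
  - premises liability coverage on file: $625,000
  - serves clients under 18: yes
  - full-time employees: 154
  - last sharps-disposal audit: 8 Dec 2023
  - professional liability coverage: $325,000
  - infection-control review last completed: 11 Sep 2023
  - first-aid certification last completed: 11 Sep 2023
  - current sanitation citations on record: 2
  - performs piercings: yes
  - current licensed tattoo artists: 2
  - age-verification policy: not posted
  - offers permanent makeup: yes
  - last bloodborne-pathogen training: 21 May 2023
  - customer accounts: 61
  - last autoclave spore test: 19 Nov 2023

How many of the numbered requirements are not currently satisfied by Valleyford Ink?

1. premises liability coverage $625,000 < $825,000 → not met
2. infection-control review 132 days ago vs limit 120 → not met
3. sanitation citations on record 2 > 1 → not met
4. first-aid certification 132 days ago vs limit 90 → not met
5. autoclave spore test 63 days ago vs limit 60 → not met
6. age-verification policy absent → not met
7. condition 'performs piercings' holds; sharps-disposal audit 44 days ago vs limit 30 → not met
8. licensed tattoo artists 2 < 4 → not met
9. bloodborne-pathogen training 245 days ago vs limit 180 → not met
10. condition 'serves clients under 18' holds; professional liability coverage $325,000 < $575,000 → not met
11. condition 'offers permanent makeup' holds; workstations without dedicated sharps container 4 > 2 → not met
Not met: 11 of 11

11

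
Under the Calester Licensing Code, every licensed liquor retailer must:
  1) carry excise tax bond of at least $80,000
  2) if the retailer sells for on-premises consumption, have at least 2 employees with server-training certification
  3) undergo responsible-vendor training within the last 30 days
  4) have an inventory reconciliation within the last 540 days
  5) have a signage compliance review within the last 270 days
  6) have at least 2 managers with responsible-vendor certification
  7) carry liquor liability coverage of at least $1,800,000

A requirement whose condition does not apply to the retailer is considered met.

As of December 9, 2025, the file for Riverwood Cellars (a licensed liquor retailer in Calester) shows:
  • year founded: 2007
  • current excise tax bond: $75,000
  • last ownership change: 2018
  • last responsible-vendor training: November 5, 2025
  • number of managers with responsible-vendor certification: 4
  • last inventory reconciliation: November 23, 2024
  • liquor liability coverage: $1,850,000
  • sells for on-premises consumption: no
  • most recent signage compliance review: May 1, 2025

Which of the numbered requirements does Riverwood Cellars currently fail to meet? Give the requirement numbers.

1. excise tax bond $75,000 < $80,000 → not met
2. condition 'sells for on-premises consumption' does not hold → requirement n/a → met
3. responsible-vendor training 34 days ago vs limit 30 → not met
4. inventory reconciliation 381 days ago vs limit 540 → met
5. signage compliance review 222 days ago vs limit 270 → met
6. managers with responsible-vendor certification 4 ≥ 2 → met
7. liquor liability coverage $1,850,000 ≥ $1,800,000 → met
Not met: 1, 3

1, 3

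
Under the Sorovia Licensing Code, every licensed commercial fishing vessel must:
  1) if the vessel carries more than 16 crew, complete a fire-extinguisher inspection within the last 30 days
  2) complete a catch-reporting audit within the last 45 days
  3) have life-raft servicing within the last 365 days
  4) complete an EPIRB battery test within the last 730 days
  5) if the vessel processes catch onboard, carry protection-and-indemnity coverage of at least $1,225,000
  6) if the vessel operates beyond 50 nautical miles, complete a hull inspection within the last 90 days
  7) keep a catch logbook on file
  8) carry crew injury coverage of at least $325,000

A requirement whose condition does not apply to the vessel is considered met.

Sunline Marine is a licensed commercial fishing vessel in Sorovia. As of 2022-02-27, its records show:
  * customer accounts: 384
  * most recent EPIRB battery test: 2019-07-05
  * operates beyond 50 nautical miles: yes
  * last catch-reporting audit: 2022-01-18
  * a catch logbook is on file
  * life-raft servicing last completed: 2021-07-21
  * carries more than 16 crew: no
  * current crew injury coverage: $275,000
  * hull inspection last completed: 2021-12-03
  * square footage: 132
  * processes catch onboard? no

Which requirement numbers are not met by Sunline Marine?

1. condition 'carries more than 16 crew' does not hold → requirement n/a → met
2. catch-reporting audit 40 days ago vs limit 45 → met
3. life-raft servicing 221 days ago vs limit 365 → met
4. EPIRB battery test 968 days ago vs limit 730 → not met
5. condition 'processes catch onboard' does not hold → requirement n/a → met
6. condition 'operates beyond 50 nautical miles' holds; hull inspection 86 days ago vs limit 90 → met
7. catch logbook present → met
8. crew injury coverage $275,000 < $325,000 → not met
Not met: 4, 8

4, 8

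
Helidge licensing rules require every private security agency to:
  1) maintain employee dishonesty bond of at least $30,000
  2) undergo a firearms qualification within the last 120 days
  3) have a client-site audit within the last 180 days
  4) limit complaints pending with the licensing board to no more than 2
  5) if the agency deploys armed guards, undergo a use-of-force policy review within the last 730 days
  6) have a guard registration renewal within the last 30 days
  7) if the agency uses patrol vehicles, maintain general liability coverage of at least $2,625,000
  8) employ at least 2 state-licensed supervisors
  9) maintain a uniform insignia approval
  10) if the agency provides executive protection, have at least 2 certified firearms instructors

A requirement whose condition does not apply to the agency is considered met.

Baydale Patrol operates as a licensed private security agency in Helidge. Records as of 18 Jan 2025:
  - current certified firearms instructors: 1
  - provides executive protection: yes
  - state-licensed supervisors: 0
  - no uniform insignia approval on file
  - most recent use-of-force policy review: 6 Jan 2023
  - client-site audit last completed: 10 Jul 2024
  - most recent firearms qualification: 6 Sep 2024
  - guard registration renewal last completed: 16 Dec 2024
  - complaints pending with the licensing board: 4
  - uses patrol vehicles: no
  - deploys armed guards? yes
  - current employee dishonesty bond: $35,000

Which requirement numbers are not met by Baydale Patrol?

2, 3, 4, 5, 6, 8, 9, 10

1. employee dishonesty bond $35,000 ≥ $30,000 → met
2. firearms qualification 134 days ago vs limit 120 → not met
3. client-site audit 192 days ago vs limit 180 → not met
4. complaints pending with the licensing board 4 > 2 → not met
5. condition 'deploys armed guards' holds; use-of-force policy review 743 days ago vs limit 730 → not met
6. guard registration renewal 33 days ago vs limit 30 → not met
7. condition 'uses patrol vehicles' does not hold → requirement n/a → met
8. state-licensed supervisors 0 < 2 → not met
9. uniform insignia approval absent → not met
10. condition 'provides executive protection' holds; certified firearms instructors 1 < 2 → not met
Not met: 2, 3, 4, 5, 6, 8, 9, 10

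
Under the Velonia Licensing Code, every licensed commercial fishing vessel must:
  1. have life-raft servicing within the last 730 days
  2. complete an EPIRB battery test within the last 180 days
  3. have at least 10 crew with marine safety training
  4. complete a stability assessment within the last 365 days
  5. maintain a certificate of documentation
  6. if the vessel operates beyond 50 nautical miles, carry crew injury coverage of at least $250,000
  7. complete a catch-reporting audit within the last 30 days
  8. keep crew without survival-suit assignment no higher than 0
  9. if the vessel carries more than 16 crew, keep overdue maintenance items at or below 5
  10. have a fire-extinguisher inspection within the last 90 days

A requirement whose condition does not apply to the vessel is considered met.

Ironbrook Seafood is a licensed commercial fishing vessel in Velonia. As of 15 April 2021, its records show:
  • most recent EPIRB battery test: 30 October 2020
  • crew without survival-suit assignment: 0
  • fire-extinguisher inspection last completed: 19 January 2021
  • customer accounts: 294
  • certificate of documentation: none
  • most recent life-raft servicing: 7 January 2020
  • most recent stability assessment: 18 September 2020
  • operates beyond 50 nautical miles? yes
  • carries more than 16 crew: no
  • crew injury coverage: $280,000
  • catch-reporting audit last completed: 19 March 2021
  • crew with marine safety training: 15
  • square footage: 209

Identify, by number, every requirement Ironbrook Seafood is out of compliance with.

1. life-raft servicing 464 days ago vs limit 730 → met
2. EPIRB battery test 167 days ago vs limit 180 → met
3. crew with marine safety training 15 ≥ 10 → met
4. stability assessment 209 days ago vs limit 365 → met
5. certificate of documentation absent → not met
6. condition 'operates beyond 50 nautical miles' holds; crew injury coverage $280,000 ≥ $250,000 → met
7. catch-reporting audit 27 days ago vs limit 30 → met
8. crew without survival-suit assignment 0 ≤ 0 → met
9. condition 'carries more than 16 crew' does not hold → requirement n/a → met
10. fire-extinguisher inspection 86 days ago vs limit 90 → met
Not met: 5

5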